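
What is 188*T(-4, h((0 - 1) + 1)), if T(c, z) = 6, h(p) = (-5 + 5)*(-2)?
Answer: 1128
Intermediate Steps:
h(p) = 0 (h(p) = 0*(-2) = 0)
188*T(-4, h((0 - 1) + 1)) = 188*6 = 1128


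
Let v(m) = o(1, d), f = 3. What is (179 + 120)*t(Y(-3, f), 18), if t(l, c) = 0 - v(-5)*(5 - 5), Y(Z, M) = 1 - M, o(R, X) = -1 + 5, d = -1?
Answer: 0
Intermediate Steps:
o(R, X) = 4
v(m) = 4
t(l, c) = 0 (t(l, c) = 0 - 4*(5 - 5) = 0 - 4*0 = 0 - 1*0 = 0 + 0 = 0)
(179 + 120)*t(Y(-3, f), 18) = (179 + 120)*0 = 299*0 = 0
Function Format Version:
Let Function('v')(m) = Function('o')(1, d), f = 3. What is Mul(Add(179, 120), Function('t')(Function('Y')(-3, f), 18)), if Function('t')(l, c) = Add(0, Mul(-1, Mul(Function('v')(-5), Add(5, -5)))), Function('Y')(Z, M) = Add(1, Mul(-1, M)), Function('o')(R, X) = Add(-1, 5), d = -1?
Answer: 0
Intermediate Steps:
Function('o')(R, X) = 4
Function('v')(m) = 4
Function('t')(l, c) = 0 (Function('t')(l, c) = Add(0, Mul(-1, Mul(4, Add(5, -5)))) = Add(0, Mul(-1, Mul(4, 0))) = Add(0, Mul(-1, 0)) = Add(0, 0) = 0)
Mul(Add(179, 120), Function('t')(Function('Y')(-3, f), 18)) = Mul(Add(179, 120), 0) = Mul(299, 0) = 0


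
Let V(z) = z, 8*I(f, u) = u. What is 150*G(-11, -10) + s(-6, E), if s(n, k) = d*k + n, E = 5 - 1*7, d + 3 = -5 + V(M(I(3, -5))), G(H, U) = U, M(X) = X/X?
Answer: -1492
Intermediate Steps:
I(f, u) = u/8
M(X) = 1
d = -7 (d = -3 + (-5 + 1) = -3 - 4 = -7)
E = -2 (E = 5 - 7 = -2)
s(n, k) = n - 7*k (s(n, k) = -7*k + n = n - 7*k)
150*G(-11, -10) + s(-6, E) = 150*(-10) + (-6 - 7*(-2)) = -1500 + (-6 + 14) = -1500 + 8 = -1492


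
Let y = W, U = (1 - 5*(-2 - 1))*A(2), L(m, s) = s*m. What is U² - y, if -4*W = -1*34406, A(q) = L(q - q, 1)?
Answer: -17203/2 ≈ -8601.5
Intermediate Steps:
L(m, s) = m*s
A(q) = 0 (A(q) = (q - q)*1 = 0*1 = 0)
W = 17203/2 (W = -(-1)*34406/4 = -¼*(-34406) = 17203/2 ≈ 8601.5)
U = 0 (U = (1 - 5*(-2 - 1))*0 = (1 - 5*(-3))*0 = (1 + 15)*0 = 16*0 = 0)
y = 17203/2 ≈ 8601.5
U² - y = 0² - 1*17203/2 = 0 - 17203/2 = -17203/2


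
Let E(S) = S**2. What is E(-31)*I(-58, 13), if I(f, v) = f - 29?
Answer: -83607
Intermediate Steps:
I(f, v) = -29 + f
E(-31)*I(-58, 13) = (-31)**2*(-29 - 58) = 961*(-87) = -83607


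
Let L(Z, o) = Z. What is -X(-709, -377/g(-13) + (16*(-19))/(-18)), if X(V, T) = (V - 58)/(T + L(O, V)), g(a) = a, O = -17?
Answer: 531/20 ≈ 26.550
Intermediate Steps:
X(V, T) = (-58 + V)/(-17 + T) (X(V, T) = (V - 58)/(T - 17) = (-58 + V)/(-17 + T))
-X(-709, -377/g(-13) + (16*(-19))/(-18)) = -(-58 - 709)/(-17 + (-377/(-13) + (16*(-19))/(-18))) = -(-767)/(-17 + (-377*(-1/13) - 304*(-1/18))) = -(-767)/(-17 + (29 + 152/9)) = -(-767)/(-17 + 413/9) = -(-767)/260/9 = -9*(-767)/260 = -1*(-531/20) = 531/20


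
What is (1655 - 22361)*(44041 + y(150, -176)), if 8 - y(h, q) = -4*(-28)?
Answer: -909759522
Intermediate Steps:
y(h, q) = -104 (y(h, q) = 8 - (-4)*(-28) = 8 - 1*112 = 8 - 112 = -104)
(1655 - 22361)*(44041 + y(150, -176)) = (1655 - 22361)*(44041 - 104) = -20706*43937 = -909759522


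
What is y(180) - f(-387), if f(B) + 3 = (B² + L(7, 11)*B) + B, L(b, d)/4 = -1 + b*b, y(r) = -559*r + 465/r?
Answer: -2108309/12 ≈ -1.7569e+5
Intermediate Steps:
L(b, d) = -4 + 4*b² (L(b, d) = 4*(-1 + b*b) = 4*(-1 + b²) = -4 + 4*b²)
f(B) = -3 + B² + 193*B (f(B) = -3 + ((B² + (-4 + 4*7²)*B) + B) = -3 + ((B² + (-4 + 4*49)*B) + B) = -3 + ((B² + (-4 + 196)*B) + B) = -3 + ((B² + 192*B) + B) = -3 + (B² + 193*B) = -3 + B² + 193*B)
y(180) - f(-387) = (-559*180 + 465/180) - (-3 + (-387)² + 193*(-387)) = (-100620 + 465*(1/180)) - (-3 + 149769 - 74691) = (-100620 + 31/12) - 1*75075 = -1207409/12 - 75075 = -2108309/12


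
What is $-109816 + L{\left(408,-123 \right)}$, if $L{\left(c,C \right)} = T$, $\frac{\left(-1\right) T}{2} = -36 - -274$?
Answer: $-110292$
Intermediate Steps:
$T = -476$ ($T = - 2 \left(-36 - -274\right) = - 2 \left(-36 + 274\right) = \left(-2\right) 238 = -476$)
$L{\left(c,C \right)} = -476$
$-109816 + L{\left(408,-123 \right)} = -109816 - 476 = -110292$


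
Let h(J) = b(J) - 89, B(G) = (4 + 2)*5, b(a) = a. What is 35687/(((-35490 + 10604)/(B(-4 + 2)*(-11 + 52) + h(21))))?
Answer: -20734147/12443 ≈ -1666.3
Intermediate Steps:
B(G) = 30 (B(G) = 6*5 = 30)
h(J) = -89 + J (h(J) = J - 89 = -89 + J)
35687/(((-35490 + 10604)/(B(-4 + 2)*(-11 + 52) + h(21)))) = 35687/(((-35490 + 10604)/(30*(-11 + 52) + (-89 + 21)))) = 35687/((-24886/(30*41 - 68))) = 35687/((-24886/(1230 - 68))) = 35687/((-24886/1162)) = 35687/((-24886*1/1162)) = 35687/(-12443/581) = 35687*(-581/12443) = -20734147/12443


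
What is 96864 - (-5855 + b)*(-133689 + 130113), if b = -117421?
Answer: -440738112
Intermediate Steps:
96864 - (-5855 + b)*(-133689 + 130113) = 96864 - (-5855 - 117421)*(-133689 + 130113) = 96864 - (-123276)*(-3576) = 96864 - 1*440834976 = 96864 - 440834976 = -440738112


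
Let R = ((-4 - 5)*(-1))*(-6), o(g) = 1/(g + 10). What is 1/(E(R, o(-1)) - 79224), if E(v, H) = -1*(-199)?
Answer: -1/79025 ≈ -1.2654e-5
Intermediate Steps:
o(g) = 1/(10 + g)
R = -54 (R = -9*(-1)*(-6) = 9*(-6) = -54)
E(v, H) = 199
1/(E(R, o(-1)) - 79224) = 1/(199 - 79224) = 1/(-79025) = -1/79025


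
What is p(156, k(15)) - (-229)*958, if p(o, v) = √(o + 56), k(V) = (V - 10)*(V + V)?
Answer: 219382 + 2*√53 ≈ 2.1940e+5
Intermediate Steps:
k(V) = 2*V*(-10 + V) (k(V) = (-10 + V)*(2*V) = 2*V*(-10 + V))
p(o, v) = √(56 + o)
p(156, k(15)) - (-229)*958 = √(56 + 156) - (-229)*958 = √212 - 1*(-219382) = 2*√53 + 219382 = 219382 + 2*√53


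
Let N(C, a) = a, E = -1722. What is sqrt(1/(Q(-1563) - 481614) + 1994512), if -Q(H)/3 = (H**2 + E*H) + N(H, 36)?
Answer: sqrt(503287158087503456241)/15885087 ≈ 1412.3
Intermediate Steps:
Q(H) = -108 - 3*H**2 + 5166*H (Q(H) = -3*((H**2 - 1722*H) + 36) = -3*(36 + H**2 - 1722*H) = -108 - 3*H**2 + 5166*H)
sqrt(1/(Q(-1563) - 481614) + 1994512) = sqrt(1/((-108 - 3*(-1563)**2 + 5166*(-1563)) - 481614) + 1994512) = sqrt(1/((-108 - 3*2442969 - 8074458) - 481614) + 1994512) = sqrt(1/((-108 - 7328907 - 8074458) - 481614) + 1994512) = sqrt(1/(-15403473 - 481614) + 1994512) = sqrt(1/(-15885087) + 1994512) = sqrt(-1/15885087 + 1994512) = sqrt(31682996642543/15885087) = sqrt(503287158087503456241)/15885087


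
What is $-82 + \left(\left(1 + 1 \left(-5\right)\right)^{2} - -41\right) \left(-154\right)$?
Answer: $-8860$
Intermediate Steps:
$-82 + \left(\left(1 + 1 \left(-5\right)\right)^{2} - -41\right) \left(-154\right) = -82 + \left(\left(1 - 5\right)^{2} + 41\right) \left(-154\right) = -82 + \left(\left(-4\right)^{2} + 41\right) \left(-154\right) = -82 + \left(16 + 41\right) \left(-154\right) = -82 + 57 \left(-154\right) = -82 - 8778 = -8860$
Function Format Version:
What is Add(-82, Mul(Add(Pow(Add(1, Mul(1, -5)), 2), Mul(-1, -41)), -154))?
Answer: -8860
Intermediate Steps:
Add(-82, Mul(Add(Pow(Add(1, Mul(1, -5)), 2), Mul(-1, -41)), -154)) = Add(-82, Mul(Add(Pow(Add(1, -5), 2), 41), -154)) = Add(-82, Mul(Add(Pow(-4, 2), 41), -154)) = Add(-82, Mul(Add(16, 41), -154)) = Add(-82, Mul(57, -154)) = Add(-82, -8778) = -8860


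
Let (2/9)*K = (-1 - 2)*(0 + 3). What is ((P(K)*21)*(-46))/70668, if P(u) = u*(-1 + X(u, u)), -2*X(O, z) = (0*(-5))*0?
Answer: -4347/7852 ≈ -0.55362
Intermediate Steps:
X(O, z) = 0 (X(O, z) = -0*(-5)*0/2 = -0*0 = -½*0 = 0)
K = -81/2 (K = 9*((-1 - 2)*(0 + 3))/2 = 9*(-3*3)/2 = (9/2)*(-9) = -81/2 ≈ -40.500)
P(u) = -u (P(u) = u*(-1 + 0) = u*(-1) = -u)
((P(K)*21)*(-46))/70668 = ((-1*(-81/2)*21)*(-46))/70668 = (((81/2)*21)*(-46))*(1/70668) = ((1701/2)*(-46))*(1/70668) = -39123*1/70668 = -4347/7852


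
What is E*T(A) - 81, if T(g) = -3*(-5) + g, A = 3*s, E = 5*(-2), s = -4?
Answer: -111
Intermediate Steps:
E = -10
A = -12 (A = 3*(-4) = -12)
T(g) = 15 + g
E*T(A) - 81 = -10*(15 - 12) - 81 = -10*3 - 81 = -30 - 81 = -111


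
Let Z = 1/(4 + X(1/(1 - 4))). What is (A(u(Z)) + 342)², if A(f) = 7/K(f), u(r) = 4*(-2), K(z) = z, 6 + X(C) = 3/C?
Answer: 7447441/64 ≈ 1.1637e+5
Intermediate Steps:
X(C) = -6 + 3/C
Z = -1/11 (Z = 1/(4 + (-6 + 3/(1/(1 - 4)))) = 1/(4 + (-6 + 3/(1/(-3)))) = 1/(4 + (-6 + 3/(-⅓))) = 1/(4 + (-6 + 3*(-3))) = 1/(4 + (-6 - 9)) = 1/(4 - 15) = 1/(-11) = -1/11 ≈ -0.090909)
u(r) = -8
A(f) = 7/f
(A(u(Z)) + 342)² = (7/(-8) + 342)² = (7*(-⅛) + 342)² = (-7/8 + 342)² = (2729/8)² = 7447441/64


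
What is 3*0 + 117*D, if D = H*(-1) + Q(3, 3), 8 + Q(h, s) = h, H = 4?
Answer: -1053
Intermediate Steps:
Q(h, s) = -8 + h
D = -9 (D = 4*(-1) + (-8 + 3) = -4 - 5 = -9)
3*0 + 117*D = 3*0 + 117*(-9) = 0 - 1053 = -1053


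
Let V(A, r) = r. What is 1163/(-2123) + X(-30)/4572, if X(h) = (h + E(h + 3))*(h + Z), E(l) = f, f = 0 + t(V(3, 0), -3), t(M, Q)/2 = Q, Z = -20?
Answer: -41551/269621 ≈ -0.15411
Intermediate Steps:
t(M, Q) = 2*Q
f = -6 (f = 0 + 2*(-3) = 0 - 6 = -6)
E(l) = -6
X(h) = (-20 + h)*(-6 + h) (X(h) = (h - 6)*(h - 20) = (-6 + h)*(-20 + h) = (-20 + h)*(-6 + h))
1163/(-2123) + X(-30)/4572 = 1163/(-2123) + (120 + (-30)² - 26*(-30))/4572 = 1163*(-1/2123) + (120 + 900 + 780)*(1/4572) = -1163/2123 + 1800*(1/4572) = -1163/2123 + 50/127 = -41551/269621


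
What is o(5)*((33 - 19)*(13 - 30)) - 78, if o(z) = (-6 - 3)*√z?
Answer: -78 + 2142*√5 ≈ 4711.7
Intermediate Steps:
o(z) = -9*√z
o(5)*((33 - 19)*(13 - 30)) - 78 = (-9*√5)*((33 - 19)*(13 - 30)) - 78 = (-9*√5)*(14*(-17)) - 78 = -9*√5*(-238) - 78 = 2142*√5 - 78 = -78 + 2142*√5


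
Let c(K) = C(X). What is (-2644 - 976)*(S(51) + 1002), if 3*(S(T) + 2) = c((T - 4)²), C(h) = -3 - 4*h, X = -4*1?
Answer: -10907060/3 ≈ -3.6357e+6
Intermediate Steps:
X = -4
c(K) = 13 (c(K) = -3 - 4*(-4) = -3 + 16 = 13)
S(T) = 7/3 (S(T) = -2 + (⅓)*13 = -2 + 13/3 = 7/3)
(-2644 - 976)*(S(51) + 1002) = (-2644 - 976)*(7/3 + 1002) = -3620*3013/3 = -10907060/3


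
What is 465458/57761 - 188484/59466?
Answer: 254422744/52042661 ≈ 4.8887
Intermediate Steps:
465458/57761 - 188484/59466 = 465458*(1/57761) - 188484*1/59466 = 465458/57761 - 31414/9911 = 254422744/52042661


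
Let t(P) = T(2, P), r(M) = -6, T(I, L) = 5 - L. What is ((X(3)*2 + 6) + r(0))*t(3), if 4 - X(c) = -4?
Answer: 32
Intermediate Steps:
X(c) = 8 (X(c) = 4 - 1*(-4) = 4 + 4 = 8)
t(P) = 5 - P
((X(3)*2 + 6) + r(0))*t(3) = ((8*2 + 6) - 6)*(5 - 1*3) = ((16 + 6) - 6)*(5 - 3) = (22 - 6)*2 = 16*2 = 32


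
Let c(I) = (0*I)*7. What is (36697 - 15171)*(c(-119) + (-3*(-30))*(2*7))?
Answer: 27122760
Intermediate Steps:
c(I) = 0 (c(I) = 0*7 = 0)
(36697 - 15171)*(c(-119) + (-3*(-30))*(2*7)) = (36697 - 15171)*(0 + (-3*(-30))*(2*7)) = 21526*(0 + 90*14) = 21526*(0 + 1260) = 21526*1260 = 27122760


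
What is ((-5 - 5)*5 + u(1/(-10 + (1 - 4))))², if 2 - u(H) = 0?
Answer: 2304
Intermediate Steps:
u(H) = 2 (u(H) = 2 - 1*0 = 2 + 0 = 2)
((-5 - 5)*5 + u(1/(-10 + (1 - 4))))² = ((-5 - 5)*5 + 2)² = (-10*5 + 2)² = (-50 + 2)² = (-48)² = 2304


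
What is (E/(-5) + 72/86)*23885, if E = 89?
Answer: -17421719/43 ≈ -4.0516e+5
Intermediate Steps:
(E/(-5) + 72/86)*23885 = (89/(-5) + 72/86)*23885 = (89*(-⅕) + 72*(1/86))*23885 = (-89/5 + 36/43)*23885 = -3647/215*23885 = -17421719/43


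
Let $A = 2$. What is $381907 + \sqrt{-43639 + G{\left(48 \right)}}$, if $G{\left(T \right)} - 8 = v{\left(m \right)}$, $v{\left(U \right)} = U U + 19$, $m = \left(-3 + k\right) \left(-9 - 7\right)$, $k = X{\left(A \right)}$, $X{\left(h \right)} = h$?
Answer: $381907 + 2 i \sqrt{10839} \approx 3.8191 \cdot 10^{5} + 208.22 i$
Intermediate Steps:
$k = 2$
$m = 16$ ($m = \left(-3 + 2\right) \left(-9 - 7\right) = \left(-1\right) \left(-16\right) = 16$)
$v{\left(U \right)} = 19 + U^{2}$ ($v{\left(U \right)} = U^{2} + 19 = 19 + U^{2}$)
$G{\left(T \right)} = 283$ ($G{\left(T \right)} = 8 + \left(19 + 16^{2}\right) = 8 + \left(19 + 256\right) = 8 + 275 = 283$)
$381907 + \sqrt{-43639 + G{\left(48 \right)}} = 381907 + \sqrt{-43639 + 283} = 381907 + \sqrt{-43356} = 381907 + 2 i \sqrt{10839}$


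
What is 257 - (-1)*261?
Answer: 518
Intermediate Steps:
257 - (-1)*261 = 257 - 1*(-261) = 257 + 261 = 518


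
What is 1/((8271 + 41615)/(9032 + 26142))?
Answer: 17587/24943 ≈ 0.70509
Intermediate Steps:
1/((8271 + 41615)/(9032 + 26142)) = 1/(49886/35174) = 1/(49886*(1/35174)) = 1/(24943/17587) = 17587/24943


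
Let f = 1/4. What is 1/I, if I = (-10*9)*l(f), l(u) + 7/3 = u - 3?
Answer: 2/915 ≈ 0.0021858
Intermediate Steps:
f = 1/4 ≈ 0.25000
l(u) = -16/3 + u (l(u) = -7/3 + (u - 3) = -7/3 + (-3 + u) = -16/3 + u)
I = 915/2 (I = (-10*9)*(-16/3 + 1/4) = -90*(-61/12) = 915/2 ≈ 457.50)
1/I = 1/(915/2) = 2/915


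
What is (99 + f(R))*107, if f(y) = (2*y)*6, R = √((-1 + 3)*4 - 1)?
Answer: 10593 + 1284*√7 ≈ 13990.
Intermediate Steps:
R = √7 (R = √(2*4 - 1) = √(8 - 1) = √7 ≈ 2.6458)
f(y) = 12*y
(99 + f(R))*107 = (99 + 12*√7)*107 = 10593 + 1284*√7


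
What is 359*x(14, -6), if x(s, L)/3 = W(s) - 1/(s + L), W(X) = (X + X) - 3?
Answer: 214323/8 ≈ 26790.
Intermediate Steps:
W(X) = -3 + 2*X (W(X) = 2*X - 3 = -3 + 2*X)
x(s, L) = -9 - 3/(L + s) + 6*s (x(s, L) = 3*((-3 + 2*s) - 1/(s + L)) = 3*((-3 + 2*s) - 1/(L + s)) = 3*(-3 - 1/(L + s) + 2*s) = -9 - 3/(L + s) + 6*s)
359*x(14, -6) = 359*(3*(-1 - 6*(-3 + 2*14) + 14*(-3 + 2*14))/(-6 + 14)) = 359*(3*(-1 - 6*(-3 + 28) + 14*(-3 + 28))/8) = 359*(3*(⅛)*(-1 - 6*25 + 14*25)) = 359*(3*(⅛)*(-1 - 150 + 350)) = 359*(3*(⅛)*199) = 359*(597/8) = 214323/8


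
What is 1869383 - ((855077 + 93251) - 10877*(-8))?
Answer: 834039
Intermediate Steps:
1869383 - ((855077 + 93251) - 10877*(-8)) = 1869383 - (948328 + 87016) = 1869383 - 1*1035344 = 1869383 - 1035344 = 834039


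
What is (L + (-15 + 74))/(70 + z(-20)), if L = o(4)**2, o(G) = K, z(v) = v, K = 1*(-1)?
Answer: 6/5 ≈ 1.2000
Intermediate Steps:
K = -1
o(G) = -1
L = 1 (L = (-1)**2 = 1)
(L + (-15 + 74))/(70 + z(-20)) = (1 + (-15 + 74))/(70 - 20) = (1 + 59)/50 = 60*(1/50) = 6/5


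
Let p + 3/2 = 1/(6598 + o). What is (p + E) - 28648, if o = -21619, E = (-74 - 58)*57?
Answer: -1086724289/30042 ≈ -36174.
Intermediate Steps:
E = -7524 (E = -132*57 = -7524)
p = -45065/30042 (p = -3/2 + 1/(6598 - 21619) = -3/2 + 1/(-15021) = -3/2 - 1/15021 = -45065/30042 ≈ -1.5001)
(p + E) - 28648 = (-45065/30042 - 7524) - 28648 = -226081073/30042 - 28648 = -1086724289/30042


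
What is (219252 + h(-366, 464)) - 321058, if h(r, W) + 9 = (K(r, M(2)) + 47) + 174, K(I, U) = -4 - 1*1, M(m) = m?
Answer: -101599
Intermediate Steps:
K(I, U) = -5 (K(I, U) = -4 - 1 = -5)
h(r, W) = 207 (h(r, W) = -9 + ((-5 + 47) + 174) = -9 + (42 + 174) = -9 + 216 = 207)
(219252 + h(-366, 464)) - 321058 = (219252 + 207) - 321058 = 219459 - 321058 = -101599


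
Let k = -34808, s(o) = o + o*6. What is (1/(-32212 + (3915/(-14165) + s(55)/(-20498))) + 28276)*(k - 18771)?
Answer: -2833950821104238077502/1870594845447 ≈ -1.5150e+9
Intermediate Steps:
s(o) = 7*o (s(o) = o + 6*o = 7*o)
(1/(-32212 + (3915/(-14165) + s(55)/(-20498))) + 28276)*(k - 18771) = (1/(-32212 + (3915/(-14165) + (7*55)/(-20498))) + 28276)*(-34808 - 18771) = (1/(-32212 + (3915*(-1/14165) + 385*(-1/20498))) + 28276)*(-53579) = (1/(-32212 + (-783/2833 - 385/20498)) + 28276)*(-53579) = (1/(-32212 - 17140639/58070834) + 28276)*(-53579) = (1/(-1870594845447/58070834) + 28276)*(-53579) = (-58070834/1870594845447 + 28276)*(-53579) = (52892939791788538/1870594845447)*(-53579) = -2833950821104238077502/1870594845447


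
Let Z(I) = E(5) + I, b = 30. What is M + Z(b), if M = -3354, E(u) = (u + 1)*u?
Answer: -3294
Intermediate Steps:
E(u) = u*(1 + u) (E(u) = (1 + u)*u = u*(1 + u))
Z(I) = 30 + I (Z(I) = 5*(1 + 5) + I = 5*6 + I = 30 + I)
M + Z(b) = -3354 + (30 + 30) = -3354 + 60 = -3294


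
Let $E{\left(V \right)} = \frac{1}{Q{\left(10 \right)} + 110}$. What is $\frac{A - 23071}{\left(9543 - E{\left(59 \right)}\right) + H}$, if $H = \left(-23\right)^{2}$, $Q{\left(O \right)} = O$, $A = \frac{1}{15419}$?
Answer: $- \frac{42687809760}{18636004741} \approx -2.2906$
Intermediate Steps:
$A = \frac{1}{15419} \approx 6.4855 \cdot 10^{-5}$
$E{\left(V \right)} = \frac{1}{120}$ ($E{\left(V \right)} = \frac{1}{10 + 110} = \frac{1}{120}$)
$H = 529$
$\frac{A - 23071}{\left(9543 - E{\left(59 \right)}\right) + H} = \frac{\frac{1}{15419} - 23071}{\left(9543 - \frac{1}{120}\right) + 529} = - \frac{355731748}{15419 \left(\left(9543 - \frac{1}{120}\right) + 529\right)} = - \frac{355731748}{15419 \left(\frac{1145159}{120} + 529\right)} = - \frac{355731748}{15419 \cdot \frac{1208639}{120}} = \left(- \frac{355731748}{15419}\right) \frac{120}{1208639} = - \frac{42687809760}{18636004741}$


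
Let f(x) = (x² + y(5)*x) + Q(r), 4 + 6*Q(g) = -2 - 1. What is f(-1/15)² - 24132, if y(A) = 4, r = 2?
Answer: -4886316551/202500 ≈ -24130.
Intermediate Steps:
Q(g) = -7/6 (Q(g) = -⅔ + (-2 - 1)/6 = -⅔ + (⅙)*(-3) = -⅔ - ½ = -7/6)
f(x) = -7/6 + x² + 4*x (f(x) = (x² + 4*x) - 7/6 = -7/6 + x² + 4*x)
f(-1/15)² - 24132 = (-7/6 + (-1/15)² + 4*(-1/15))² - 24132 = (-7/6 + 1/225 - 4/15)² - 24132 = (-643/450)² - 24132 = 413449/202500 - 24132 = -4886316551/202500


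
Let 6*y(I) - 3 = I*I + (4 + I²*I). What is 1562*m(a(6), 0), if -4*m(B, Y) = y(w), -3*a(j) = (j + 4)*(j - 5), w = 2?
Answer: -14839/12 ≈ -1236.6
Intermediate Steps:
a(j) = -(-5 + j)*(4 + j)/3 (a(j) = -(j + 4)*(j - 5)/3 = -(4 + j)*(-5 + j)/3 = -(-5 + j)*(4 + j)/3)
y(I) = 7/6 + I²/6 + I³/6 (y(I) = ½ + (I*I + (4 + I²*I))/6 = ½ + (I² + (4 + I³))/6 = ½ + (4 + I² + I³)/6 = ½ + (⅔ + I²/6 + I³/6) = 7/6 + I²/6 + I³/6)
m(B, Y) = -19/24 (m(B, Y) = -(7/6 + (⅙)*2² + (⅙)*2³)/4 = -(7/6 + (⅙)*4 + (⅙)*8)/4 = -(7/6 + ⅔ + 4/3)/4 = -¼*19/6 = -19/24)
1562*m(a(6), 0) = 1562*(-19/24) = -14839/12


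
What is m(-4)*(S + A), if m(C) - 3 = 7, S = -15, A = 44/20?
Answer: -128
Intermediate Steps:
A = 11/5 (A = 44*(1/20) = 11/5 ≈ 2.2000)
m(C) = 10 (m(C) = 3 + 7 = 10)
m(-4)*(S + A) = 10*(-15 + 11/5) = 10*(-64/5) = -128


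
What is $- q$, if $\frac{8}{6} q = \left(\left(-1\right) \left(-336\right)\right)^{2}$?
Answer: $-84672$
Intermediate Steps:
$q = 84672$ ($q = \frac{3 \left(\left(-1\right) \left(-336\right)\right)^{2}}{4} = \frac{3 \cdot 336^{2}}{4} = \frac{3}{4} \cdot 112896 = 84672$)
$- q = \left(-1\right) 84672 = -84672$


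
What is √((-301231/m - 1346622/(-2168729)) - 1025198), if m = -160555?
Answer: I*√124298227589090866823872983595/348200284595 ≈ 1012.5*I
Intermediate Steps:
√((-301231/m - 1346622/(-2168729)) - 1025198) = √((-301231/(-160555) - 1346622/(-2168729)) - 1025198) = √((-301231*(-1/160555) - 1346622*(-1/2168729)) - 1025198) = √((301231/160555 + 1346622/2168729) - 1025198) = √(869495300609/348200284595 - 1025198) = √(-356973365870924201/348200284595) = I*√124298227589090866823872983595/348200284595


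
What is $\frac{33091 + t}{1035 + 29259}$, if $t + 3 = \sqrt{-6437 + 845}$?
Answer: $\frac{1504}{1377} + \frac{i \sqrt{1398}}{15147} \approx 1.0922 + 0.0024685 i$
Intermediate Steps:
$t = -3 + 2 i \sqrt{1398}$ ($t = -3 + \sqrt{-6437 + 845} = -3 + \sqrt{-5592} = -3 + 2 i \sqrt{1398} \approx -3.0 + 74.78 i$)
$\frac{33091 + t}{1035 + 29259} = \frac{33091 - \left(3 - 2 i \sqrt{1398}\right)}{1035 + 29259} = \frac{33088 + 2 i \sqrt{1398}}{30294} = \left(33088 + 2 i \sqrt{1398}\right) \frac{1}{30294} = \frac{1504}{1377} + \frac{i \sqrt{1398}}{15147}$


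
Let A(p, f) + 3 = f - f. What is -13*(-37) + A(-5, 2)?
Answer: 478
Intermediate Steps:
A(p, f) = -3 (A(p, f) = -3 + (f - f) = -3 + 0 = -3)
-13*(-37) + A(-5, 2) = -13*(-37) - 3 = 481 - 3 = 478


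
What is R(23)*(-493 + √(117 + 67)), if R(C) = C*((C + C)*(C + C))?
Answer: -23993324 + 97336*√46 ≈ -2.3333e+7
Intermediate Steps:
R(C) = 4*C³ (R(C) = C*((2*C)*(2*C)) = C*(4*C²) = 4*C³)
R(23)*(-493 + √(117 + 67)) = (4*23³)*(-493 + √(117 + 67)) = (4*12167)*(-493 + √184) = 48668*(-493 + 2*√46) = -23993324 + 97336*√46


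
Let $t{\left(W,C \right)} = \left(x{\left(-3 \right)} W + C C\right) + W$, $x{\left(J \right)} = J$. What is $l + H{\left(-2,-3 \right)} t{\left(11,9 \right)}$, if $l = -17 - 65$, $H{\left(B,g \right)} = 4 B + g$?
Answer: $-731$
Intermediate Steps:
$H{\left(B,g \right)} = g + 4 B$
$l = -82$
$t{\left(W,C \right)} = C^{2} - 2 W$ ($t{\left(W,C \right)} = \left(- 3 W + C C\right) + W = \left(- 3 W + C^{2}\right) + W = \left(C^{2} - 3 W\right) + W = C^{2} - 2 W$)
$l + H{\left(-2,-3 \right)} t{\left(11,9 \right)} = -82 + \left(-3 + 4 \left(-2\right)\right) \left(9^{2} - 22\right) = -82 + \left(-3 - 8\right) \left(81 - 22\right) = -82 - 649 = -731$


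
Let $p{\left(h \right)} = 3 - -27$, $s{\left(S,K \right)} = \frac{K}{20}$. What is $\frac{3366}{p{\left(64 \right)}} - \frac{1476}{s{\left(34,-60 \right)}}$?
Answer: $\frac{3021}{5} \approx 604.2$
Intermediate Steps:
$s{\left(S,K \right)} = \frac{K}{20}$ ($s{\left(S,K \right)} = K \frac{1}{20} = \frac{K}{20}$)
$p{\left(h \right)} = 30$ ($p{\left(h \right)} = 3 + 27 = 30$)
$\frac{3366}{p{\left(64 \right)}} - \frac{1476}{s{\left(34,-60 \right)}} = \frac{3366}{30} - \frac{1476}{\frac{1}{20} \left(-60\right)} = 3366 \cdot \frac{1}{30} - \frac{1476}{-3} = \frac{561}{5} - -492 = \frac{561}{5} + 492 = \frac{3021}{5}$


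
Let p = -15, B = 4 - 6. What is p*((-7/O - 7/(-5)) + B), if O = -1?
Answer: -96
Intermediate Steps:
B = -2
p*((-7/O - 7/(-5)) + B) = -15*((-7/(-1) - 7/(-5)) - 2) = -15*((-7*(-1) - 7*(-1/5)) - 2) = -15*((7 + 7/5) - 2) = -15*(42/5 - 2) = -15*32/5 = -96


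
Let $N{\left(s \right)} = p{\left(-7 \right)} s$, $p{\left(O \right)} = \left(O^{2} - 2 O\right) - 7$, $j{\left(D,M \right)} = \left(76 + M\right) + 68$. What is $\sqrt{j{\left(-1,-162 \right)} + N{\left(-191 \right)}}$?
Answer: $i \sqrt{10714} \approx 103.51 i$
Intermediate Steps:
$j{\left(D,M \right)} = 144 + M$
$p{\left(O \right)} = -7 + O^{2} - 2 O$
$N{\left(s \right)} = 56 s$ ($N{\left(s \right)} = \left(-7 + \left(-7\right)^{2} - -14\right) s = \left(-7 + 49 + 14\right) s = 56 s$)
$\sqrt{j{\left(-1,-162 \right)} + N{\left(-191 \right)}} = \sqrt{\left(144 - 162\right) + 56 \left(-191\right)} = \sqrt{-18 - 10696} = \sqrt{-10714} = i \sqrt{10714}$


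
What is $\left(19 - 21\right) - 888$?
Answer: $-890$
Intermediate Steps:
$\left(19 - 21\right) - 888 = -2 - 888 = -890$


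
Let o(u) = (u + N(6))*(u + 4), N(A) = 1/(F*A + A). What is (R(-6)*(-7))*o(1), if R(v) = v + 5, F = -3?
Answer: 385/12 ≈ 32.083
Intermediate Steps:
R(v) = 5 + v
N(A) = -1/(2*A) (N(A) = 1/(-3*A + A) = 1/(-2*A) = -1/(2*A))
o(u) = (4 + u)*(-1/12 + u) (o(u) = (u - ½/6)*(u + 4) = (u - ½*⅙)*(4 + u) = (u - 1/12)*(4 + u) = (-1/12 + u)*(4 + u) = (4 + u)*(-1/12 + u))
(R(-6)*(-7))*o(1) = ((5 - 6)*(-7))*(-⅓ + 1² + (47/12)*1) = (-1*(-7))*(-⅓ + 1 + 47/12) = 7*(55/12) = 385/12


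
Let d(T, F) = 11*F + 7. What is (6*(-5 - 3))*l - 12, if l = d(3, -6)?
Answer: 2820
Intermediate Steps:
d(T, F) = 7 + 11*F
l = -59 (l = 7 + 11*(-6) = 7 - 66 = -59)
(6*(-5 - 3))*l - 12 = (6*(-5 - 3))*(-59) - 12 = (6*(-8))*(-59) - 12 = -48*(-59) - 12 = 2832 - 12 = 2820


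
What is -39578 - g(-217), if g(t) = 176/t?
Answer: -8588250/217 ≈ -39577.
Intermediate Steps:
-39578 - g(-217) = -39578 - 176/(-217) = -39578 - 176*(-1)/217 = -39578 - 1*(-176/217) = -39578 + 176/217 = -8588250/217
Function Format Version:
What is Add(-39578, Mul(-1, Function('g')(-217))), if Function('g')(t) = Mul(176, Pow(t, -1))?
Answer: Rational(-8588250, 217) ≈ -39577.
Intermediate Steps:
Add(-39578, Mul(-1, Function('g')(-217))) = Add(-39578, Mul(-1, Mul(176, Pow(-217, -1)))) = Add(-39578, Mul(-1, Mul(176, Rational(-1, 217)))) = Add(-39578, Mul(-1, Rational(-176, 217))) = Add(-39578, Rational(176, 217)) = Rational(-8588250, 217)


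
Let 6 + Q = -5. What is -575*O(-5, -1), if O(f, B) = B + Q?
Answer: 6900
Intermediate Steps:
Q = -11 (Q = -6 - 5 = -11)
O(f, B) = -11 + B (O(f, B) = B - 11 = -11 + B)
-575*O(-5, -1) = -575*(-11 - 1) = -575*(-12) = 6900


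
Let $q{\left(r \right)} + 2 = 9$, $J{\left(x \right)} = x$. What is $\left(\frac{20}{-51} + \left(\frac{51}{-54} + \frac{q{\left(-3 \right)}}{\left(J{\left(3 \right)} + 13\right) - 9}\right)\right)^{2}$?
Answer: $\frac{10609}{93636} \approx 0.1133$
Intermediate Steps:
$q{\left(r \right)} = 7$ ($q{\left(r \right)} = -2 + 9 = 7$)
$\left(\frac{20}{-51} + \left(\frac{51}{-54} + \frac{q{\left(-3 \right)}}{\left(J{\left(3 \right)} + 13\right) - 9}\right)\right)^{2} = \left(\frac{20}{-51} + \left(\frac{51}{-54} + \frac{7}{\left(3 + 13\right) - 9}\right)\right)^{2} = \left(20 \left(- \frac{1}{51}\right) + \left(51 \left(- \frac{1}{54}\right) + \frac{7}{16 - 9}\right)\right)^{2} = \left(- \frac{20}{51} - \left(\frac{17}{18} - \frac{7}{7}\right)\right)^{2} = \left(- \frac{20}{51} + \left(- \frac{17}{18} + 7 \cdot \frac{1}{7}\right)\right)^{2} = \left(- \frac{20}{51} + \left(- \frac{17}{18} + 1\right)\right)^{2} = \left(- \frac{20}{51} + \frac{1}{18}\right)^{2} = \left(- \frac{103}{306}\right)^{2} = \frac{10609}{93636}$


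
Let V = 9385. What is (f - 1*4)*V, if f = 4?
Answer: 0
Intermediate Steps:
(f - 1*4)*V = (4 - 1*4)*9385 = (4 - 4)*9385 = 0*9385 = 0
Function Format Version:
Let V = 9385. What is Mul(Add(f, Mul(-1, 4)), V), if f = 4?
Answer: 0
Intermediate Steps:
Mul(Add(f, Mul(-1, 4)), V) = Mul(Add(4, Mul(-1, 4)), 9385) = Mul(Add(4, -4), 9385) = Mul(0, 9385) = 0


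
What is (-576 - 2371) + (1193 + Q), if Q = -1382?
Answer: -3136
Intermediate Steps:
(-576 - 2371) + (1193 + Q) = (-576 - 2371) + (1193 - 1382) = -2947 - 189 = -3136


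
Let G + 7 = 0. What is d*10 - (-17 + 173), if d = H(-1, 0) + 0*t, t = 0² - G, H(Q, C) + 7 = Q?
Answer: -236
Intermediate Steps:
H(Q, C) = -7 + Q
G = -7 (G = -7 + 0 = -7)
t = 7 (t = 0² - 1*(-7) = 0 + 7 = 7)
d = -8 (d = (-7 - 1) + 0*7 = -8 + 0 = -8)
d*10 - (-17 + 173) = -8*10 - (-17 + 173) = -80 - 1*156 = -80 - 156 = -236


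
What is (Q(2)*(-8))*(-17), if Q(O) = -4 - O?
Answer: -816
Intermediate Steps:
(Q(2)*(-8))*(-17) = ((-4 - 1*2)*(-8))*(-17) = ((-4 - 2)*(-8))*(-17) = -6*(-8)*(-17) = 48*(-17) = -816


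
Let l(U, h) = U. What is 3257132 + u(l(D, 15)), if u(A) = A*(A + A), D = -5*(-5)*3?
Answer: 3268382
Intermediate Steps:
D = 75 (D = 25*3 = 75)
u(A) = 2*A² (u(A) = A*(2*A) = 2*A²)
3257132 + u(l(D, 15)) = 3257132 + 2*75² = 3257132 + 2*5625 = 3257132 + 11250 = 3268382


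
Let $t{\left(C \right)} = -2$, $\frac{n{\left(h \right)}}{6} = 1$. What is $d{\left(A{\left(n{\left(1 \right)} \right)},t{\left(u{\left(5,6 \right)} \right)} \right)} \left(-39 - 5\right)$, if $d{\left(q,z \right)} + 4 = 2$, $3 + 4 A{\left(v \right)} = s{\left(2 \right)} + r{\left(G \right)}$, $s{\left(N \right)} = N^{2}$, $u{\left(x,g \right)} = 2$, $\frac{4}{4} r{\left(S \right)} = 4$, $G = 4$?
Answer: $88$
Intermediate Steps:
$r{\left(S \right)} = 4$
$n{\left(h \right)} = 6$ ($n{\left(h \right)} = 6 \cdot 1 = 6$)
$A{\left(v \right)} = \frac{5}{4}$ ($A{\left(v \right)} = - \frac{3}{4} + \frac{2^{2} + 4}{4} = - \frac{3}{4} + \frac{4 + 4}{4} = - \frac{3}{4} + \frac{1}{4} \cdot 8 = - \frac{3}{4} + 2 = \frac{5}{4}$)
$d{\left(q,z \right)} = -2$ ($d{\left(q,z \right)} = -4 + 2 = -2$)
$d{\left(A{\left(n{\left(1 \right)} \right)},t{\left(u{\left(5,6 \right)} \right)} \right)} \left(-39 - 5\right) = - 2 \left(-39 - 5\right) = \left(-2\right) \left(-44\right) = 88$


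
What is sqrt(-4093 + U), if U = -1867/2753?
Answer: 2*I*sqrt(7756505922)/2753 ≈ 63.982*I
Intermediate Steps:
U = -1867/2753 (U = -1867*1/2753 = -1867/2753 ≈ -0.67817)
sqrt(-4093 + U) = sqrt(-4093 - 1867/2753) = sqrt(-11269896/2753) = 2*I*sqrt(7756505922)/2753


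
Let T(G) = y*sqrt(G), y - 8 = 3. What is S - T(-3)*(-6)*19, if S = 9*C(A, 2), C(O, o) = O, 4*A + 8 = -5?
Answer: -117/4 + 1254*I*sqrt(3) ≈ -29.25 + 2172.0*I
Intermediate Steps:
A = -13/4 (A = -2 + (1/4)*(-5) = -2 - 5/4 = -13/4 ≈ -3.2500)
y = 11 (y = 8 + 3 = 11)
T(G) = 11*sqrt(G)
S = -117/4 (S = 9*(-13/4) = -117/4 ≈ -29.250)
S - T(-3)*(-6)*19 = -117/4 - (11*sqrt(-3))*(-6)*19 = -117/4 - (11*(I*sqrt(3)))*(-6)*19 = -117/4 - (11*I*sqrt(3))*(-6)*19 = -117/4 - (-66*I*sqrt(3))*19 = -117/4 - (-1254)*I*sqrt(3) = -117/4 + 1254*I*sqrt(3)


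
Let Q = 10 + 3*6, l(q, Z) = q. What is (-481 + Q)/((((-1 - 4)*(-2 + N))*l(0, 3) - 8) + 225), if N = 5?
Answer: -453/217 ≈ -2.0876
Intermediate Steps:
Q = 28 (Q = 10 + 18 = 28)
(-481 + Q)/((((-1 - 4)*(-2 + N))*l(0, 3) - 8) + 225) = (-481 + 28)/((((-1 - 4)*(-2 + 5))*0 - 8) + 225) = -453/((-5*3*0 - 8) + 225) = -453/((-15*0 - 8) + 225) = -453/((0 - 8) + 225) = -453/(-8 + 225) = -453/217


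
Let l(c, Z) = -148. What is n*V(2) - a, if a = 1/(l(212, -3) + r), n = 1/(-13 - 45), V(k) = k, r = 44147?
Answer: -44028/1275971 ≈ -0.034505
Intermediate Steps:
n = -1/58 (n = 1/(-58) = -1/58 ≈ -0.017241)
a = 1/43999 (a = 1/(-148 + 44147) = 1/43999 ≈ 2.2728e-5)
n*V(2) - a = -1/58*2 - 1*1/43999 = -1/29 - 1/43999 = -44028/1275971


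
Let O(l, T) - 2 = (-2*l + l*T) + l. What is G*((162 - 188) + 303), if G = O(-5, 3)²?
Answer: 17728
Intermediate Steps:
O(l, T) = 2 - l + T*l (O(l, T) = 2 + ((-2*l + l*T) + l) = 2 + ((-2*l + T*l) + l) = 2 + (-l + T*l) = 2 - l + T*l)
G = 64 (G = (2 - 1*(-5) + 3*(-5))² = (2 + 5 - 15)² = (-8)² = 64)
G*((162 - 188) + 303) = 64*((162 - 188) + 303) = 64*(-26 + 303) = 64*277 = 17728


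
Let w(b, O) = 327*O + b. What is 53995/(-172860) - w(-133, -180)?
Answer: 2039495197/34572 ≈ 58993.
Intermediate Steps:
w(b, O) = b + 327*O
53995/(-172860) - w(-133, -180) = 53995/(-172860) - (-133 + 327*(-180)) = 53995*(-1/172860) - (-133 - 58860) = -10799/34572 - 1*(-58993) = -10799/34572 + 58993 = 2039495197/34572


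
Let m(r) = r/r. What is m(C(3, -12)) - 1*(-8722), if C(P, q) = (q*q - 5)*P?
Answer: 8723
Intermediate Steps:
C(P, q) = P*(-5 + q**2) (C(P, q) = (q**2 - 5)*P = (-5 + q**2)*P = P*(-5 + q**2))
m(r) = 1
m(C(3, -12)) - 1*(-8722) = 1 - 1*(-8722) = 1 + 8722 = 8723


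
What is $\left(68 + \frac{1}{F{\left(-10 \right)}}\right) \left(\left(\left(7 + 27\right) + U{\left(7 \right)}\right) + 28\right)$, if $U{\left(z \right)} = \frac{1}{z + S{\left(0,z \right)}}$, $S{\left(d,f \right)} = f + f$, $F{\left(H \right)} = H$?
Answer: $\frac{126391}{30} \approx 4213.0$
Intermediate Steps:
$S{\left(d,f \right)} = 2 f$
$U{\left(z \right)} = \frac{1}{3 z}$ ($U{\left(z \right)} = \frac{1}{z + 2 z} = \frac{1}{3 z}$)
$\left(68 + \frac{1}{F{\left(-10 \right)}}\right) \left(\left(\left(7 + 27\right) + U{\left(7 \right)}\right) + 28\right) = \left(68 + \frac{1}{-10}\right) \left(\left(\left(7 + 27\right) + \frac{1}{3 \cdot 7}\right) + 28\right) = \left(68 - \frac{1}{10}\right) \left(\left(34 + \frac{1}{3} \cdot \frac{1}{7}\right) + 28\right) = \frac{679 \left(\left(34 + \frac{1}{21}\right) + 28\right)}{10} = \frac{679 \left(\frac{715}{21} + 28\right)}{10} = \frac{679}{10} \cdot \frac{1303}{21} = \frac{126391}{30}$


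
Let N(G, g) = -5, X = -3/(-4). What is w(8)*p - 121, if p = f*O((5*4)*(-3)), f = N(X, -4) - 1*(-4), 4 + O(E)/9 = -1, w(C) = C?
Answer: 239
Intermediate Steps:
X = ¾ (X = -3*(-¼) = ¾ ≈ 0.75000)
O(E) = -45 (O(E) = -36 + 9*(-1) = -36 - 9 = -45)
f = -1 (f = -5 - 1*(-4) = -5 + 4 = -1)
p = 45 (p = -1*(-45) = 45)
w(8)*p - 121 = 8*45 - 121 = 360 - 121 = 239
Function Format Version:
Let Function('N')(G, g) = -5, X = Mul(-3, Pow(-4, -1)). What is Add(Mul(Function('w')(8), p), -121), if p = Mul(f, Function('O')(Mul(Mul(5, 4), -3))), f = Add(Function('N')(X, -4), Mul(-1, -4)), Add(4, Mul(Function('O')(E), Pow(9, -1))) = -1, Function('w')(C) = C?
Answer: 239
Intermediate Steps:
X = Rational(3, 4) (X = Mul(-3, Rational(-1, 4)) = Rational(3, 4) ≈ 0.75000)
Function('O')(E) = -45 (Function('O')(E) = Add(-36, Mul(9, -1)) = Add(-36, -9) = -45)
f = -1 (f = Add(-5, Mul(-1, -4)) = Add(-5, 4) = -1)
p = 45 (p = Mul(-1, -45) = 45)
Add(Mul(Function('w')(8), p), -121) = Add(Mul(8, 45), -121) = Add(360, -121) = 239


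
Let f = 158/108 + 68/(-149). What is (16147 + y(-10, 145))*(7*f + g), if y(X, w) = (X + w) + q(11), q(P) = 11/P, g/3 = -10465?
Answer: -4112230567991/8046 ≈ -5.1109e+8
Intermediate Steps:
g = -31395 (g = 3*(-10465) = -31395)
f = 8099/8046 (f = 158*(1/108) + 68*(-1/149) = 79/54 - 68/149 = 8099/8046 ≈ 1.0066)
y(X, w) = 1 + X + w (y(X, w) = (X + w) + 11/11 = (X + w) + 11*(1/11) = (X + w) + 1 = 1 + X + w)
(16147 + y(-10, 145))*(7*f + g) = (16147 + (1 - 10 + 145))*(7*(8099/8046) - 31395) = (16147 + 136)*(56693/8046 - 31395) = 16283*(-252547477/8046) = -4112230567991/8046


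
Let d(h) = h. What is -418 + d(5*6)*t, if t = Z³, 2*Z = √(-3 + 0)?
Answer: -418 - 45*I*√3/4 ≈ -418.0 - 19.486*I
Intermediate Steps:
Z = I*√3/2 (Z = √(-3 + 0)/2 = √(-3)/2 = (I*√3)/2 = I*√3/2 ≈ 0.86602*I)
t = -3*I*√3/8 (t = (I*√3/2)³ = -3*I*√3/8 ≈ -0.64952*I)
-418 + d(5*6)*t = -418 + (5*6)*(-3*I*√3/8) = -418 + 30*(-3*I*√3/8) = -418 - 45*I*√3/4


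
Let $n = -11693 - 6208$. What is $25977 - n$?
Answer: $43878$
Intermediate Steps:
$n = -17901$ ($n = -11693 - 6208 = -17901$)
$25977 - n = 25977 - -17901 = 25977 + 17901 = 43878$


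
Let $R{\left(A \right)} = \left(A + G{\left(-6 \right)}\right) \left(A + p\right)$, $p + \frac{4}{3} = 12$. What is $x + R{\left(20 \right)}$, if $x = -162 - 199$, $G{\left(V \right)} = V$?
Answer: $\frac{205}{3} \approx 68.333$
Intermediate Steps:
$x = -361$
$p = \frac{32}{3}$ ($p = - \frac{4}{3} + 12 = \frac{32}{3} \approx 10.667$)
$R{\left(A \right)} = \left(-6 + A\right) \left(\frac{32}{3} + A\right)$ ($R{\left(A \right)} = \left(A - 6\right) \left(A + \frac{32}{3}\right) = \left(-6 + A\right) \left(\frac{32}{3} + A\right)$)
$x + R{\left(20 \right)} = -361 + \left(-64 + 20^{2} + \frac{14}{3} \cdot 20\right) = -361 + \left(-64 + 400 + \frac{280}{3}\right) = -361 + \frac{1288}{3} = \frac{205}{3}$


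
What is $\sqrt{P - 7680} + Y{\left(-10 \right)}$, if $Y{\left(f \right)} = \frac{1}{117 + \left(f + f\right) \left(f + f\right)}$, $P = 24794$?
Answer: $\frac{1}{517} + \sqrt{17114} \approx 130.82$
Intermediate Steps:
$Y{\left(f \right)} = \frac{1}{117 + 4 f^{2}}$ ($Y{\left(f \right)} = \frac{1}{117 + 2 f 2 f} = \frac{1}{117 + 4 f^{2}}$)
$\sqrt{P - 7680} + Y{\left(-10 \right)} = \sqrt{24794 - 7680} + \frac{1}{117 + 4 \left(-10\right)^{2}} = \sqrt{24794 - 7680} + \frac{1}{117 + 4 \cdot 100} = \sqrt{17114} + \frac{1}{117 + 400} = \sqrt{17114} + \frac{1}{517} = \frac{1}{517} + \sqrt{17114}$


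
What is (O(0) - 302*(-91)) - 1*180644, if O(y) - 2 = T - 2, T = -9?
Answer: -153171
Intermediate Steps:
O(y) = -9 (O(y) = 2 + (-9 - 2) = 2 - 11 = -9)
(O(0) - 302*(-91)) - 1*180644 = (-9 - 302*(-91)) - 1*180644 = (-9 + 27482) - 180644 = 27473 - 180644 = -153171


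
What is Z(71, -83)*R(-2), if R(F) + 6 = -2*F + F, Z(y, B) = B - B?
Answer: 0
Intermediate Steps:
Z(y, B) = 0
R(F) = -6 - F (R(F) = -6 + (-2*F + F) = -6 - F)
Z(71, -83)*R(-2) = 0*(-6 - 1*(-2)) = 0*(-6 + 2) = 0*(-4) = 0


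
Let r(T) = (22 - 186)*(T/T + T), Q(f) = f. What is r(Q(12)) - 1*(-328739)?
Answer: 326607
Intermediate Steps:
r(T) = -164 - 164*T (r(T) = -164*(1 + T) = -164 - 164*T)
r(Q(12)) - 1*(-328739) = (-164 - 164*12) - 1*(-328739) = (-164 - 1968) + 328739 = -2132 + 328739 = 326607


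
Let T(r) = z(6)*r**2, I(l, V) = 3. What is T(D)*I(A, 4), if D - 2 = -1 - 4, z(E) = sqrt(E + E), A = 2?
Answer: 54*sqrt(3) ≈ 93.531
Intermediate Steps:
z(E) = sqrt(2)*sqrt(E) (z(E) = sqrt(2*E) = sqrt(2)*sqrt(E))
D = -3 (D = 2 + (-1 - 4) = 2 - 5 = -3)
T(r) = 2*sqrt(3)*r**2 (T(r) = (sqrt(2)*sqrt(6))*r**2 = (2*sqrt(3))*r**2 = 2*sqrt(3)*r**2)
T(D)*I(A, 4) = (2*sqrt(3)*(-3)**2)*3 = (2*sqrt(3)*9)*3 = (18*sqrt(3))*3 = 54*sqrt(3)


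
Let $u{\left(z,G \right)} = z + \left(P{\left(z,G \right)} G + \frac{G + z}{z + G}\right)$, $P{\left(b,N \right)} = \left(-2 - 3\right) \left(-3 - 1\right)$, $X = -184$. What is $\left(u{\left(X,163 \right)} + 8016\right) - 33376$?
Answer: $-22283$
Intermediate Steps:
$P{\left(b,N \right)} = 20$ ($P{\left(b,N \right)} = \left(-5\right) \left(-4\right) = 20$)
$u{\left(z,G \right)} = 1 + z + 20 G$ ($u{\left(z,G \right)} = z + \left(20 G + \frac{G + z}{z + G}\right) = z + \left(20 G + \frac{G + z}{G + z}\right) = z + \left(20 G + 1\right) = z + \left(1 + 20 G\right) = 1 + z + 20 G$)
$\left(u{\left(X,163 \right)} + 8016\right) - 33376 = \left(\left(1 - 184 + 20 \cdot 163\right) + 8016\right) - 33376 = \left(\left(1 - 184 + 3260\right) + 8016\right) - 33376 = \left(3077 + 8016\right) - 33376 = 11093 - 33376 = -22283$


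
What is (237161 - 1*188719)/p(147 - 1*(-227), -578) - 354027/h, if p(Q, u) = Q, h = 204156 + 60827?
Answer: 6351950194/49551821 ≈ 128.19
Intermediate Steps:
h = 264983
(237161 - 1*188719)/p(147 - 1*(-227), -578) - 354027/h = (237161 - 1*188719)/(147 - 1*(-227)) - 354027/264983 = (237161 - 188719)/(147 + 227) - 354027*1/264983 = 48442/374 - 354027/264983 = 48442*(1/374) - 354027/264983 = 24221/187 - 354027/264983 = 6351950194/49551821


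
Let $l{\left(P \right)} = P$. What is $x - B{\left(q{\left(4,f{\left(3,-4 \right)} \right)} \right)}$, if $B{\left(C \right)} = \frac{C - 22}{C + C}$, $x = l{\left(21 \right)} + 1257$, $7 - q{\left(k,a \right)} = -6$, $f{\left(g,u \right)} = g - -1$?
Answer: $\frac{33237}{26} \approx 1278.3$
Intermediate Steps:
$f{\left(g,u \right)} = 1 + g$ ($f{\left(g,u \right)} = g + 1 = 1 + g$)
$q{\left(k,a \right)} = 13$ ($q{\left(k,a \right)} = 7 - -6 = 7 + 6 = 13$)
$x = 1278$ ($x = 21 + 1257 = 1278$)
$B{\left(C \right)} = \frac{-22 + C}{2 C}$
$x - B{\left(q{\left(4,f{\left(3,-4 \right)} \right)} \right)} = 1278 - \frac{-22 + 13}{2 \cdot 13} = 1278 - \frac{1}{2} \cdot \frac{1}{13} \left(-9\right) = 1278 - - \frac{9}{26} = 1278 + \frac{9}{26} = \frac{33237}{26}$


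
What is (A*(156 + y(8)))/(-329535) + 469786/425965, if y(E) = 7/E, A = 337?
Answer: 211666385761/224592602040 ≈ 0.94245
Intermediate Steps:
(A*(156 + y(8)))/(-329535) + 469786/425965 = (337*(156 + 7/8))/(-329535) + 469786/425965 = (337*(156 + 7*(⅛)))*(-1/329535) + 469786*(1/425965) = (337*(156 + 7/8))*(-1/329535) + 469786/425965 = (337*(1255/8))*(-1/329535) + 469786/425965 = (422935/8)*(-1/329535) + 469786/425965 = -84587/527256 + 469786/425965 = 211666385761/224592602040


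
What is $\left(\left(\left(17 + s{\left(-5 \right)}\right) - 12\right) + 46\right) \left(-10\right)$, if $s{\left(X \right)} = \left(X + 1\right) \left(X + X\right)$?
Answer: $-910$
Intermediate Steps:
$s{\left(X \right)} = 2 X \left(1 + X\right)$ ($s{\left(X \right)} = \left(1 + X\right) 2 X = 2 X \left(1 + X\right)$)
$\left(\left(\left(17 + s{\left(-5 \right)}\right) - 12\right) + 46\right) \left(-10\right) = \left(\left(\left(17 + 2 \left(-5\right) \left(1 - 5\right)\right) - 12\right) + 46\right) \left(-10\right) = \left(\left(\left(17 + 2 \left(-5\right) \left(-4\right)\right) - 12\right) + 46\right) \left(-10\right) = \left(\left(\left(17 + 40\right) - 12\right) + 46\right) \left(-10\right) = \left(\left(57 - 12\right) + 46\right) \left(-10\right) = \left(45 + 46\right) \left(-10\right) = 91 \left(-10\right) = -910$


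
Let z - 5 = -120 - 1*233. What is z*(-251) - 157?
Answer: 87191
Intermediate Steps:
z = -348 (z = 5 + (-120 - 1*233) = 5 + (-120 - 233) = 5 - 353 = -348)
z*(-251) - 157 = -348*(-251) - 157 = 87348 - 157 = 87191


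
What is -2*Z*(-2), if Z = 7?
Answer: 28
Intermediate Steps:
-2*Z*(-2) = -2*7*(-2) = -14*(-2) = 28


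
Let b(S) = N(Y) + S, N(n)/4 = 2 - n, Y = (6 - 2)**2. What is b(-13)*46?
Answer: -3174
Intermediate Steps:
Y = 16 (Y = 4**2 = 16)
N(n) = 8 - 4*n (N(n) = 4*(2 - n) = 8 - 4*n)
b(S) = -56 + S (b(S) = (8 - 4*16) + S = (8 - 64) + S = -56 + S)
b(-13)*46 = (-56 - 13)*46 = -69*46 = -3174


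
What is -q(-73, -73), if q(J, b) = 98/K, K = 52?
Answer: -49/26 ≈ -1.8846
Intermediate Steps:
q(J, b) = 49/26 (q(J, b) = 98/52 = 98*(1/52) = 49/26)
-q(-73, -73) = -1*49/26 = -49/26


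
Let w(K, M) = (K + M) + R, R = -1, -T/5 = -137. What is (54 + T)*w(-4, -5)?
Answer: -7390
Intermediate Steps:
T = 685 (T = -5*(-137) = 685)
w(K, M) = -1 + K + M (w(K, M) = (K + M) - 1 = -1 + K + M)
(54 + T)*w(-4, -5) = (54 + 685)*(-1 - 4 - 5) = 739*(-10) = -7390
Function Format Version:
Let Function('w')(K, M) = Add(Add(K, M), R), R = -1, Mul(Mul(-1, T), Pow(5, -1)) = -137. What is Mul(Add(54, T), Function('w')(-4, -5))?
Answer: -7390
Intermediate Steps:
T = 685 (T = Mul(-5, -137) = 685)
Function('w')(K, M) = Add(-1, K, M) (Function('w')(K, M) = Add(Add(K, M), -1) = Add(-1, K, M))
Mul(Add(54, T), Function('w')(-4, -5)) = Mul(Add(54, 685), Add(-1, -4, -5)) = Mul(739, -10) = -7390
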